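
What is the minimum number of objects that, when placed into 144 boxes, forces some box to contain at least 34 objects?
n = (34 − 1)·144 + 1 = 4753

By the generalised pigeonhole principle, to guarantee some box contains ≥ r objects we need more than (r − 1) · k objects total. Threshold: n = (r − 1) · k + 1. With r = 34 and k = 144: n = 33 · 144 + 1 = 4752 + 1 = 4753. For n = 4752 = 33 · 144, we can put exactly 33 objects in every box, avoiding 34 in any single one — so 4753 is tight.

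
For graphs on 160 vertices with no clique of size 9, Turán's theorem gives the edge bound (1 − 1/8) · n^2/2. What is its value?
Turán density bound = (7/8) · 160^2/2 = 11200

Turán's theorem: ex(n, K_{r+1}) is achieved by the complete r-partite Turán graph T(n, r) with parts as balanced as possible, and is at most (1 − 1/r) · n^2/2. For r = 8, n = 160: the density bound is (7/8) · 25600/2 = 11200. Since 8 ∣ 160, the Turán graph T(160, 8) has parts of equal size 20, and its edge count e(T(160, 8)) = 11200 attains the density bound exactly.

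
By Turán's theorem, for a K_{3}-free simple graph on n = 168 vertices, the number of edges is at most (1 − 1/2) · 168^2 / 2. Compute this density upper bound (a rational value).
Turán density bound = (1/2) · 168^2/2 = 7056

Turán's theorem: ex(n, K_{r+1}) is achieved by the complete r-partite Turán graph T(n, r) with parts as balanced as possible, and is at most (1 − 1/r) · n^2/2. For r = 2, n = 168: the density bound is (1/2) · 28224/2 = 7056. Since 2 ∣ 168, the Turán graph T(168, 2) has parts of equal size 84, and its edge count e(T(168, 2)) = 7056 attains the density bound exactly.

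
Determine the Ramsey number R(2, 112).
R(2, 112) = 112

R(2, k) = k for all k ≥ 2: in a 2-colouring of K_k, either some edge is red (a red K_2) or all edges are blue (a blue K_k). And K_{111} coloured all-blue has no blue K_112, so R(2, 112) > 111. Hence R(2, 112) = 112.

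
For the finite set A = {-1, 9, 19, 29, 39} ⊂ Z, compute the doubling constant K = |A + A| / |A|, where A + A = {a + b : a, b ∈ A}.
K = |A + A| / |A| = 9/5

Enumerate A + A = {a + b : a, b ∈ A}. With |A| = 5, there are |A|^2 = 25 ordered sum pairs; collecting distinct values, A + A = {-2, 8, 18, 28, 38, 48, 58, 68, 78}, so |A + A| = 9. Thus K = 9/5. Here |A + A| = 2|A| − 1 = 9, the minimum possible — so K = 9/5 is minimal, which holds iff A is an arithmetic progression.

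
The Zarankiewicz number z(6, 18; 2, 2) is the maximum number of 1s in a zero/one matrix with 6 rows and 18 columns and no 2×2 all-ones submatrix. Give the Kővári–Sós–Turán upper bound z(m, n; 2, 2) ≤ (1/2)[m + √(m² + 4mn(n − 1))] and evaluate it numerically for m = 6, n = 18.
z(6, 18; 2, 2) ≤ (1/2)[6 + √(6² + 4·6·18·17)] = (1/2)[6 + √7380] = 45.9535

Kővári–Sós–Turán: let r_1, ..., r_6 be the row sums and z = Σ r_i the total number of 1s. Each pair of columns can share at most one row with both entries 1 (else a 2×2 all-ones block appears), so Σ_i C(r_i, 2) ≤ C(18, 2) = 153. By convexity Σ_i C(r_i, 2) ≥ 6·C(z/6, 2) = z(z − 6)/(2·6), giving z² − 6z − 6·18·17 ≤ 0 and hence z ≤ (1/2)[6 + √(36 + 4·1836)] = (1/2)[6 + √7380] ≈ (1/2)(6 + 85.9069) = 45.9535.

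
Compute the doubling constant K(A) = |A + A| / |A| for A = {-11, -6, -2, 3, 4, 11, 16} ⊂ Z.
K = |A + A| / |A| = 25/7

Enumerate A + A = {a + b : a, b ∈ A}. With |A| = 7, there are |A|^2 = 49 ordered sum pairs; collecting distinct values, A + A = {-22, -17, -13, -12, -8, -7, -4, -3, -2, 0, 1, 2, 5, 6, 7, 8, 9, 10, 14, 15, 19, 20, 22, 27, 32}, so |A + A| = 25. Thus K = 25/7. For comparison, the minimum possible |A + A| over all 7-element sets is 2·7 − 1 = 13 (so min K = 13/7), attained only by arithmetic progressions.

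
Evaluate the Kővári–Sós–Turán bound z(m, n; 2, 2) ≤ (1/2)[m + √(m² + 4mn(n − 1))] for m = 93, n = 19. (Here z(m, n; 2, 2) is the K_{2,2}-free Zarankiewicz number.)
z(93, 19; 2, 2) ≤ (1/2)[93 + √(93² + 4·93·19·18)] = (1/2)[93 + √135873] = 230.8048

Kővári–Sós–Turán: let r_1, ..., r_93 be the row sums and z = Σ r_i the total number of 1s. Each pair of columns can share at most one row with both entries 1 (else a 2×2 all-ones block appears), so Σ_i C(r_i, 2) ≤ C(19, 2) = 171. By convexity Σ_i C(r_i, 2) ≥ 93·C(z/93, 2) = z(z − 93)/(2·93), giving z² − 93z − 93·19·18 ≤ 0 and hence z ≤ (1/2)[93 + √(8649 + 4·31806)] = (1/2)[93 + √135873] ≈ (1/2)(93 + 368.6095) = 230.8048.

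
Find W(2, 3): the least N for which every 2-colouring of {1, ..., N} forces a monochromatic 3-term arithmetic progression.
W(2, 3) = 9

Lower bound: the 2-colouring RRBBRRBB of {1, ..., 8} (R at positions {1, 2, 5, 6}, B at {3, 4, 7, 8}) contains no monochromatic 3-term AP, so W(2, 3) > 8. Upper bound: a case analysis on any 2-colouring of {1, ..., 9} forces such an AP. Hence W(2, 3) = 9.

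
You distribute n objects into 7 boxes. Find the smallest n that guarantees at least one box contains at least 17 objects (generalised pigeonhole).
n = (17 − 1)·7 + 1 = 113

By the generalised pigeonhole principle, to guarantee some box contains ≥ r objects we need more than (r − 1) · k objects total. Threshold: n = (r − 1) · k + 1. With r = 17 and k = 7: n = 16 · 7 + 1 = 112 + 1 = 113. For n = 112 = 16 · 7, we can put exactly 16 objects in every box, avoiding 17 in any single one — so 113 is tight.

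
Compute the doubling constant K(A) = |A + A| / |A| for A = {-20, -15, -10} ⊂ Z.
K = |A + A| / |A| = 5/3

Enumerate A + A = {a + b : a, b ∈ A}. With |A| = 3, there are |A|^2 = 9 ordered sum pairs; collecting distinct values, A + A = {-40, -35, -30, -25, -20}, so |A + A| = 5. Thus K = 5/3. Here |A + A| = 2|A| − 1 = 5, the minimum possible — so K = 5/3 is minimal, which holds iff A is an arithmetic progression.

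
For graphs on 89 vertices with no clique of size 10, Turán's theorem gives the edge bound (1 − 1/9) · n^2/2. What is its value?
Turán density bound = (8/9) · 89^2/2 = 31684/9 ≈ 3520.4444

Turán's theorem: ex(n, K_{r+1}) is achieved by the complete r-partite Turán graph T(n, r) with parts as balanced as possible, and is at most (1 − 1/r) · n^2/2. For r = 9, n = 89: the density bound is (8/9) · 7921/2 = 31684/9 ≈ 3520.4444. The integer-valued extremum is e(T(89, 9)) = 3520, which is strictly less than the density bound 31684/9 since 9 ∤ 89 (the parts of T(89, 9) cannot all be equal).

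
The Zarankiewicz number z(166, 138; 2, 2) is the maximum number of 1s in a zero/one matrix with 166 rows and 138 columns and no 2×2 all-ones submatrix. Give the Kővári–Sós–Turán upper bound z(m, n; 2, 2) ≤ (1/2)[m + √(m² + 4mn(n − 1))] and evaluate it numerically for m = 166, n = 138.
z(166, 138; 2, 2) ≤ (1/2)[166 + √(166² + 4·166·138·137)] = (1/2)[166 + √12581140] = 1856.4951

Kővári–Sós–Turán: let r_1, ..., r_166 be the row sums and z = Σ r_i the total number of 1s. Each pair of columns can share at most one row with both entries 1 (else a 2×2 all-ones block appears), so Σ_i C(r_i, 2) ≤ C(138, 2) = 9453. By convexity Σ_i C(r_i, 2) ≥ 166·C(z/166, 2) = z(z − 166)/(2·166), giving z² − 166z − 166·138·137 ≤ 0 and hence z ≤ (1/2)[166 + √(27556 + 4·3138396)] = (1/2)[166 + √12581140] ≈ (1/2)(166 + 3546.9903) = 1856.4951.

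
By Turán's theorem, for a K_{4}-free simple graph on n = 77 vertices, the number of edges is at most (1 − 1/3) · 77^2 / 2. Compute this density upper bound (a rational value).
Turán density bound = (2/3) · 77^2/2 = 5929/3 ≈ 1976.3333

Turán's theorem: ex(n, K_{r+1}) is achieved by the complete r-partite Turán graph T(n, r) with parts as balanced as possible, and is at most (1 − 1/r) · n^2/2. For r = 3, n = 77: the density bound is (2/3) · 5929/2 = 5929/3 ≈ 1976.3333. The integer-valued extremum is e(T(77, 3)) = 1976, which is strictly less than the density bound 5929/3 since 3 ∤ 77 (the parts of T(77, 3) cannot all be equal).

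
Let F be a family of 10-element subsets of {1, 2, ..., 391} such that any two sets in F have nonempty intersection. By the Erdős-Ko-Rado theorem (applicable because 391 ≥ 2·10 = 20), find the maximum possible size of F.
max |F| = C(390, 9) = 524125465968126880

Erdős-Ko-Rado (1961): when n ≥ 2k, max |F| = C(n−1, k−1). The bound is attained by the star {A : i ∈ A} for any fixed i ∈ [n]. Here C(391−1, 10−1) = C(390, 9) = 524125465968126880.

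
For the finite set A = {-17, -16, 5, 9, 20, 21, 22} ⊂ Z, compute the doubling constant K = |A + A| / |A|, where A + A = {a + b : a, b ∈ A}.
K = |A + A| / |A| = 25/7

Enumerate A + A = {a + b : a, b ∈ A}. With |A| = 7, there are |A|^2 = 49 ordered sum pairs; collecting distinct values, A + A = {-34, -33, -32, -12, -11, -8, -7, 3, 4, 5, 6, 10, 14, 18, 25, 26, 27, 29, 30, 31, 40, 41, 42, 43, 44}, so |A + A| = 25. Thus K = 25/7. For comparison, the minimum possible |A + A| over all 7-element sets is 2·7 − 1 = 13 (so min K = 13/7), attained only by arithmetic progressions.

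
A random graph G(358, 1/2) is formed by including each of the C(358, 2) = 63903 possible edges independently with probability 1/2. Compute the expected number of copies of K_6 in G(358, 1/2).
E[# K_6] = C(358, 6) · (1/2)^C(6, 2) = 2803335422713 / 2^15 ≈ 85551007.773224

For each 6-subset S of vertices (there are C(358, 6) = 2803335422713 such S), let X_S = 1 if S induces a K_6 (all C(6, 2) = 15 edges present). Then P(X_S = 1) = (1/2)^15 = 1/32768. By linearity of expectation, E[# K_6] = C(358, 6) · (1/2)^15 = 2803335422713 / 32768 ≈ 85551007.773224.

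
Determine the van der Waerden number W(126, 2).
W(126, 2) = 126 + 1 = 127

A 2-term AP is any pair of integers, so a monochromatic 2-AP exists iff some colour is used at least twice. With 126 colours, the colouring i ↦ i on {1, ..., 126} uses each colour once, avoiding any monochromatic pair, so W(126, 2) > 126. For {1, ..., 127}, pigeonhole forces two integers of the same colour, which form a monochromatic 2-AP. Hence W(126, 2) = 127.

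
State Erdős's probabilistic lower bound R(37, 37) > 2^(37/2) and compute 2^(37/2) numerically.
2^(37/2) = 370727.6001; so R(37, 37) > 370727.6001

Colour each edge of K_n uniformly at random with red/blue. The expected number of monochromatic K_37 is C(n, 37) · 2 · 2^(−C(37,2)). If C(n, 37) · 2^(1 − C(37,2)) < 1, then with positive probability no monochromatic K_37 exists, so R(37, 37) > n. The standard estimate C(n, 37) ≤ n^37/37! shows this inequality holds whenever n ≤ 2^(37/2) (since 37! · 2^(C(37,2) − 1) > 2^(37^2/2) ≥ n^37). Hence R(37, 37) > 2^(37/2) = 370727.6001.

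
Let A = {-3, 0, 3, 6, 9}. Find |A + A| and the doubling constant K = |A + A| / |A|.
K = |A + A| / |A| = 9/5

Enumerate A + A = {a + b : a, b ∈ A}. With |A| = 5, there are |A|^2 = 25 ordered sum pairs; collecting distinct values, A + A = {-6, -3, 0, 3, 6, 9, 12, 15, 18}, so |A + A| = 9. Thus K = 9/5. Here |A + A| = 2|A| − 1 = 9, the minimum possible — so K = 9/5 is minimal, which holds iff A is an arithmetic progression.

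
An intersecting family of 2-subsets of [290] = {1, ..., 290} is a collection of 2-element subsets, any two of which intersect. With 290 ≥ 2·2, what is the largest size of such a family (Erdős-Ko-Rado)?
max |F| = C(289, 1) = 289

Erdős-Ko-Rado (1961): when n ≥ 2k, max |F| = C(n−1, k−1). The bound is attained by the star {A : i ∈ A} for any fixed i ∈ [n]. Here C(290−1, 2−1) = C(289, 1) = 289.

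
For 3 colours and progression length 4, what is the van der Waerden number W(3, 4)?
W(3, 4) = 293

This is a classical value, W(3, 4) = 293, established by combining an explicit 3-colouring of {1, ..., 292} with no monochromatic 4-AP (giving the lower bound W(3, 4) > 292) and a finite case analysis / exhaustive computer search showing every 3-colouring of {1, ..., 293} has such an AP.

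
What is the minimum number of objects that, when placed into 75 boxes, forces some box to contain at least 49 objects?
n = (49 − 1)·75 + 1 = 3601

By the generalised pigeonhole principle, to guarantee some box contains ≥ r objects we need more than (r − 1) · k objects total. Threshold: n = (r − 1) · k + 1. With r = 49 and k = 75: n = 48 · 75 + 1 = 3600 + 1 = 3601. For n = 3600 = 48 · 75, we can put exactly 48 objects in every box, avoiding 49 in any single one — so 3601 is tight.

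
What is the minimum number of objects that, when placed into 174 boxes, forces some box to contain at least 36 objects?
n = (36 − 1)·174 + 1 = 6091

By the generalised pigeonhole principle, to guarantee some box contains ≥ r objects we need more than (r − 1) · k objects total. Threshold: n = (r − 1) · k + 1. With r = 36 and k = 174: n = 35 · 174 + 1 = 6090 + 1 = 6091. For n = 6090 = 35 · 174, we can put exactly 35 objects in every box, avoiding 36 in any single one — so 6091 is tight.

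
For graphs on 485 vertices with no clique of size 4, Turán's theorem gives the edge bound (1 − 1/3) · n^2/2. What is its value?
Turán density bound = (2/3) · 485^2/2 = 235225/3 ≈ 78408.3333

Turán's theorem: ex(n, K_{r+1}) is achieved by the complete r-partite Turán graph T(n, r) with parts as balanced as possible, and is at most (1 − 1/r) · n^2/2. For r = 3, n = 485: the density bound is (2/3) · 235225/2 = 235225/3 ≈ 78408.3333. The integer-valued extremum is e(T(485, 3)) = 78408, which is strictly less than the density bound 235225/3 since 3 ∤ 485 (the parts of T(485, 3) cannot all be equal).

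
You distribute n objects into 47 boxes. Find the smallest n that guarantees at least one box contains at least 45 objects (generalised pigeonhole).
n = (45 − 1)·47 + 1 = 2069

By the generalised pigeonhole principle, to guarantee some box contains ≥ r objects we need more than (r − 1) · k objects total. Threshold: n = (r − 1) · k + 1. With r = 45 and k = 47: n = 44 · 47 + 1 = 2068 + 1 = 2069. For n = 2068 = 44 · 47, we can put exactly 44 objects in every box, avoiding 45 in any single one — so 2069 is tight.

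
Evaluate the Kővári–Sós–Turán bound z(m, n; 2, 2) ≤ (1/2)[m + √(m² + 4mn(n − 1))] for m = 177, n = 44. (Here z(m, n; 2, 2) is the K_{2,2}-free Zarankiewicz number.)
z(177, 44; 2, 2) ≤ (1/2)[177 + √(177² + 4·177·44·43)] = (1/2)[177 + √1370865] = 673.9197

Kővári–Sós–Turán: let r_1, ..., r_177 be the row sums and z = Σ r_i the total number of 1s. Each pair of columns can share at most one row with both entries 1 (else a 2×2 all-ones block appears), so Σ_i C(r_i, 2) ≤ C(44, 2) = 946. By convexity Σ_i C(r_i, 2) ≥ 177·C(z/177, 2) = z(z − 177)/(2·177), giving z² − 177z − 177·44·43 ≤ 0 and hence z ≤ (1/2)[177 + √(31329 + 4·334884)] = (1/2)[177 + √1370865] ≈ (1/2)(177 + 1170.8394) = 673.9197.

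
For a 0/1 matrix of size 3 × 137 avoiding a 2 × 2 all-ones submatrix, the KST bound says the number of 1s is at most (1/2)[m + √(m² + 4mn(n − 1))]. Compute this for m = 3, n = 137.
z(3, 137; 2, 2) ≤ (1/2)[3 + √(3² + 4·3·137·136)] = (1/2)[3 + √223593] = 237.9281

Kővári–Sós–Turán: let r_1, ..., r_3 be the row sums and z = Σ r_i the total number of 1s. Each pair of columns can share at most one row with both entries 1 (else a 2×2 all-ones block appears), so Σ_i C(r_i, 2) ≤ C(137, 2) = 9316. By convexity Σ_i C(r_i, 2) ≥ 3·C(z/3, 2) = z(z − 3)/(2·3), giving z² − 3z − 3·137·136 ≤ 0 and hence z ≤ (1/2)[3 + √(9 + 4·55896)] = (1/2)[3 + √223593] ≈ (1/2)(3 + 472.8562) = 237.9281.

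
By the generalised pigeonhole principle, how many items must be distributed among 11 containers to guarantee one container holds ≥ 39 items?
n = (39 − 1)·11 + 1 = 419

By the generalised pigeonhole principle, to guarantee some box contains ≥ r objects we need more than (r − 1) · k objects total. Threshold: n = (r − 1) · k + 1. With r = 39 and k = 11: n = 38 · 11 + 1 = 418 + 1 = 419. For n = 418 = 38 · 11, we can put exactly 38 objects in every box, avoiding 39 in any single one — so 419 is tight.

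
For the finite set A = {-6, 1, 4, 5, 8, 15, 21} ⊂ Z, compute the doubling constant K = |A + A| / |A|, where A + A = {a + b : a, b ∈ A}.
K = |A + A| / |A| = 24/7

Enumerate A + A = {a + b : a, b ∈ A}. With |A| = 7, there are |A|^2 = 49 ordered sum pairs; collecting distinct values, A + A = {-12, -5, -2, -1, 2, 5, 6, 8, 9, 10, 12, 13, 15, 16, 19, 20, 22, 23, 25, 26, 29, 30, 36, 42}, so |A + A| = 24. Thus K = 24/7. For comparison, the minimum possible |A + A| over all 7-element sets is 2·7 − 1 = 13 (so min K = 13/7), attained only by arithmetic progressions.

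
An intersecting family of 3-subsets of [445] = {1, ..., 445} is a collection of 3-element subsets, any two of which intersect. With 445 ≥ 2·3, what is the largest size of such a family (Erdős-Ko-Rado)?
max |F| = C(444, 2) = 98346

The Erdős-Ko-Rado theorem states: for n ≥ 2k, an intersecting family of k-subsets of an n-element set has size at most C(n − 1, k − 1), with equality for 'star' families {A ⊆ [n] : |A| = k, i ∈ A} (fix an element i). For n = 445, k = 3: C(444, 2) = 98346.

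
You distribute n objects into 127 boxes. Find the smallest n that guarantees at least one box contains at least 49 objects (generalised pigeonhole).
n = (49 − 1)·127 + 1 = 6097

By the generalised pigeonhole principle, to guarantee some box contains ≥ r objects we need more than (r − 1) · k objects total. Threshold: n = (r − 1) · k + 1. With r = 49 and k = 127: n = 48 · 127 + 1 = 6096 + 1 = 6097. For n = 6096 = 48 · 127, we can put exactly 48 objects in every box, avoiding 49 in any single one — so 6097 is tight.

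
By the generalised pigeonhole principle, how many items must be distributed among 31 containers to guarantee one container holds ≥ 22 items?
n = (22 − 1)·31 + 1 = 652

By the generalised pigeonhole principle, to guarantee some box contains ≥ r objects we need more than (r − 1) · k objects total. Threshold: n = (r − 1) · k + 1. With r = 22 and k = 31: n = 21 · 31 + 1 = 651 + 1 = 652. For n = 651 = 21 · 31, we can put exactly 21 objects in every box, avoiding 22 in any single one — so 652 is tight.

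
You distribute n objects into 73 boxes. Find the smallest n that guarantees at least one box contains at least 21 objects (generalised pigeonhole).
n = (21 − 1)·73 + 1 = 1461

By the generalised pigeonhole principle, to guarantee some box contains ≥ r objects we need more than (r − 1) · k objects total. Threshold: n = (r − 1) · k + 1. With r = 21 and k = 73: n = 20 · 73 + 1 = 1460 + 1 = 1461. For n = 1460 = 20 · 73, we can put exactly 20 objects in every box, avoiding 21 in any single one — so 1461 is tight.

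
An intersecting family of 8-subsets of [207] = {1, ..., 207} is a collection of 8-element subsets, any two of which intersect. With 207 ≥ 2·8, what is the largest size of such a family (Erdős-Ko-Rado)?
max |F| = C(206, 7) = 2817696242600

The Erdős-Ko-Rado theorem states: for n ≥ 2k, an intersecting family of k-subsets of an n-element set has size at most C(n − 1, k − 1), with equality for 'star' families {A ⊆ [n] : |A| = k, i ∈ A} (fix an element i). For n = 207, k = 8: C(206, 7) = 2817696242600.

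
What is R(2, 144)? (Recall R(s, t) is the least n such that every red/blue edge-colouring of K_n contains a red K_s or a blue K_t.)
R(2, 144) = 144

R(2, k) = k for all k ≥ 2: in a 2-colouring of K_k, either some edge is red (a red K_2) or all edges are blue (a blue K_k). And K_{143} coloured all-blue has no blue K_144, so R(2, 144) > 143. Hence R(2, 144) = 144.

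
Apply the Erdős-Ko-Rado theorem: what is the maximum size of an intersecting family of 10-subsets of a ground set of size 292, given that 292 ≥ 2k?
max |F| = C(291, 9) = 36392831777527940

Erdős-Ko-Rado (1961): when n ≥ 2k, max |F| = C(n−1, k−1). The bound is attained by the star {A : i ∈ A} for any fixed i ∈ [n]. Here C(292−1, 10−1) = C(291, 9) = 36392831777527940.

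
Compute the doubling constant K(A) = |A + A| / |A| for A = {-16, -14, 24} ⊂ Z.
K = |A + A| / |A| = 6/3 = 2

Enumerate A + A = {a + b : a, b ∈ A}. With |A| = 3, there are |A|^2 = 9 ordered sum pairs; collecting distinct values, A + A = {-32, -30, -28, 8, 10, 48}, so |A + A| = 6. Thus K = 6/3 = 2. For comparison, the minimum possible |A + A| over all 3-element sets is 2·3 − 1 = 5 (so min K = 5/3), attained only by arithmetic progressions.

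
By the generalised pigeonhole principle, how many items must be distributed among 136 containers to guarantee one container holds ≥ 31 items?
n = (31 − 1)·136 + 1 = 4081

By the generalised pigeonhole principle, to guarantee some box contains ≥ r objects we need more than (r − 1) · k objects total. Threshold: n = (r − 1) · k + 1. With r = 31 and k = 136: n = 30 · 136 + 1 = 4080 + 1 = 4081. For n = 4080 = 30 · 136, we can put exactly 30 objects in every box, avoiding 31 in any single one — so 4081 is tight.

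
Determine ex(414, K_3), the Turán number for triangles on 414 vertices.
ex(414, K_3) = ⌊414^2/4⌋ = 42849

Mantel (1907): a triangle-free graph on n vertices has at most ⌊n^2/4⌋ edges, with equality for the complete bipartite graph K_{⌊n/2⌋, ⌈n/2⌉}. For n = 414: ⌊414^2/4⌋ = ⌊171396/4⌋ = 42849. The extremal graph is K_{207, 207}, which has 207·207 = 42849 edges.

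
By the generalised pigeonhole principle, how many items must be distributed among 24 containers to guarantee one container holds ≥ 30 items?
n = (30 − 1)·24 + 1 = 697

By the generalised pigeonhole principle, to guarantee some box contains ≥ r objects we need more than (r − 1) · k objects total. Threshold: n = (r − 1) · k + 1. With r = 30 and k = 24: n = 29 · 24 + 1 = 696 + 1 = 697. For n = 696 = 29 · 24, we can put exactly 29 objects in every box, avoiding 30 in any single one — so 697 is tight.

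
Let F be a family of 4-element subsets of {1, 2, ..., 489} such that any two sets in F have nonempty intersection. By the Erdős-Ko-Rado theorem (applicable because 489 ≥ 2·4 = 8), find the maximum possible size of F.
max |F| = C(488, 3) = 19250136

The Erdős-Ko-Rado theorem states: for n ≥ 2k, an intersecting family of k-subsets of an n-element set has size at most C(n − 1, k − 1), with equality for 'star' families {A ⊆ [n] : |A| = k, i ∈ A} (fix an element i). For n = 489, k = 4: C(488, 3) = 19250136.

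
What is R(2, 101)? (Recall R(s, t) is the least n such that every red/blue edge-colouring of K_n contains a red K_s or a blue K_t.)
R(2, 101) = 101

R(2, k) = k for all k ≥ 2: in a 2-colouring of K_k, either some edge is red (a red K_2) or all edges are blue (a blue K_k). And K_{100} coloured all-blue has no blue K_101, so R(2, 101) > 100. Hence R(2, 101) = 101.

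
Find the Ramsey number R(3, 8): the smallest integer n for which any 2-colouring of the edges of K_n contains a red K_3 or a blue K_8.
R(3, 8) = 28

Lower bound: an explicit 2-colouring of K_{27} (typically a Paley-type or other structured construction) avoids a red K_3 and a blue K_8, showing R(3, 8) > 27.
Upper bound: the simple Erdős–Szekeres recurrence only gives R(3, 8) ≤ 31; the tight bound R(3, 8) ≤ 28 requires a sharper case analysis (or computer search) of 2-colourings of K_{28}.
Hence R(3, 8) = 28.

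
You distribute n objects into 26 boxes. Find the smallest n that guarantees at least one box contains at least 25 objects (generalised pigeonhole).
n = (25 − 1)·26 + 1 = 625

By the generalised pigeonhole principle, to guarantee some box contains ≥ r objects we need more than (r − 1) · k objects total. Threshold: n = (r − 1) · k + 1. With r = 25 and k = 26: n = 24 · 26 + 1 = 624 + 1 = 625. For n = 624 = 24 · 26, we can put exactly 24 objects in every box, avoiding 25 in any single one — so 625 is tight.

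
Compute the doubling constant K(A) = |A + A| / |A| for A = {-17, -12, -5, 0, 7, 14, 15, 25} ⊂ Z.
K = |A + A| / |A| = 31/8

Enumerate A + A = {a + b : a, b ∈ A}. With |A| = 8, there are |A|^2 = 64 ordered sum pairs; collecting distinct values, A + A = {-34, -29, -24, -22, -17, -12, -10, -5, -3, -2, 0, 2, 3, 7, 8, 9, 10, 13, 14, 15, 20, 21, 22, 25, 28, 29, 30, 32, 39, 40, 50}, so |A + A| = 31. Thus K = 31/8. For comparison, the minimum possible |A + A| over all 8-element sets is 2·8 − 1 = 15 (so min K = 15/8), attained only by arithmetic progressions.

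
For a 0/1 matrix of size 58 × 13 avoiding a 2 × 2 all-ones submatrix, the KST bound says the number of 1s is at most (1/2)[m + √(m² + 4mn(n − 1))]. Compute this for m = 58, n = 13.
z(58, 13; 2, 2) ≤ (1/2)[58 + √(58² + 4·58·13·12)] = (1/2)[58 + √39556] = 128.4435

Kővári–Sós–Turán: let r_1, ..., r_58 be the row sums and z = Σ r_i the total number of 1s. Each pair of columns can share at most one row with both entries 1 (else a 2×2 all-ones block appears), so Σ_i C(r_i, 2) ≤ C(13, 2) = 78. By convexity Σ_i C(r_i, 2) ≥ 58·C(z/58, 2) = z(z − 58)/(2·58), giving z² − 58z − 58·13·12 ≤ 0 and hence z ≤ (1/2)[58 + √(3364 + 4·9048)] = (1/2)[58 + √39556] ≈ (1/2)(58 + 198.8869) = 128.4435.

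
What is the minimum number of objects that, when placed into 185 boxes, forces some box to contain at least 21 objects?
n = (21 − 1)·185 + 1 = 3701

By the generalised pigeonhole principle, to guarantee some box contains ≥ r objects we need more than (r − 1) · k objects total. Threshold: n = (r − 1) · k + 1. With r = 21 and k = 185: n = 20 · 185 + 1 = 3700 + 1 = 3701. For n = 3700 = 20 · 185, we can put exactly 20 objects in every box, avoiding 21 in any single one — so 3701 is tight.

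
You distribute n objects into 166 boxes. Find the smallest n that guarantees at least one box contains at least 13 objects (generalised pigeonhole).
n = (13 − 1)·166 + 1 = 1993

By the generalised pigeonhole principle, to guarantee some box contains ≥ r objects we need more than (r − 1) · k objects total. Threshold: n = (r − 1) · k + 1. With r = 13 and k = 166: n = 12 · 166 + 1 = 1992 + 1 = 1993. For n = 1992 = 12 · 166, we can put exactly 12 objects in every box, avoiding 13 in any single one — so 1993 is tight.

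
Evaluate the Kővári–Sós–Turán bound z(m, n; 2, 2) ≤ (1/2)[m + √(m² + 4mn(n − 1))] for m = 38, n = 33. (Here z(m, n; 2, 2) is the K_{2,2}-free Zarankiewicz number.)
z(38, 33; 2, 2) ≤ (1/2)[38 + √(38² + 4·38·33·32)] = (1/2)[38 + √161956] = 220.2188

Kővári–Sós–Turán: let r_1, ..., r_38 be the row sums and z = Σ r_i the total number of 1s. Each pair of columns can share at most one row with both entries 1 (else a 2×2 all-ones block appears), so Σ_i C(r_i, 2) ≤ C(33, 2) = 528. By convexity Σ_i C(r_i, 2) ≥ 38·C(z/38, 2) = z(z − 38)/(2·38), giving z² − 38z − 38·33·32 ≤ 0 and hence z ≤ (1/2)[38 + √(1444 + 4·40128)] = (1/2)[38 + √161956] ≈ (1/2)(38 + 402.4376) = 220.2188.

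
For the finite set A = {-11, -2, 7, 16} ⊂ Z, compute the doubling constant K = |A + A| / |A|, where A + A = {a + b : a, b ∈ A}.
K = |A + A| / |A| = 7/4

Enumerate A + A = {a + b : a, b ∈ A}. With |A| = 4, there are |A|^2 = 16 ordered sum pairs; collecting distinct values, A + A = {-22, -13, -4, 5, 14, 23, 32}, so |A + A| = 7. Thus K = 7/4. Here |A + A| = 2|A| − 1 = 7, the minimum possible — so K = 7/4 is minimal, which holds iff A is an arithmetic progression.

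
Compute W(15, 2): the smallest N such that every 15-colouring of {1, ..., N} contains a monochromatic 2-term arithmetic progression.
W(15, 2) = 15 + 1 = 16

A 2-term AP is any pair of integers, so a monochromatic 2-AP exists iff some colour is used at least twice. With 15 colours, the colouring i ↦ i on {1, ..., 15} uses each colour once, avoiding any monochromatic pair, so W(15, 2) > 15. For {1, ..., 16}, pigeonhole forces two integers of the same colour, which form a monochromatic 2-AP. Hence W(15, 2) = 16.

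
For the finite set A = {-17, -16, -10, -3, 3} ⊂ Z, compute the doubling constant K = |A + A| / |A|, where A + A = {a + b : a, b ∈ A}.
K = |A + A| / |A| = 13/5

Enumerate A + A = {a + b : a, b ∈ A}. With |A| = 5, there are |A|^2 = 25 ordered sum pairs; collecting distinct values, A + A = {-34, -33, -32, -27, -26, -20, -19, -14, -13, -7, -6, 0, 6}, so |A + A| = 13. Thus K = 13/5. For comparison, the minimum possible |A + A| over all 5-element sets is 2·5 − 1 = 9 (so min K = 9/5), attained only by arithmetic progressions.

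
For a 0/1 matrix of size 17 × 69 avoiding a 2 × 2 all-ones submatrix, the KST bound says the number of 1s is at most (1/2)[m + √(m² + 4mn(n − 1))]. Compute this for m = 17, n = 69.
z(17, 69; 2, 2) ≤ (1/2)[17 + √(17² + 4·17·69·68)] = (1/2)[17 + √319345] = 291.0531

Kővári–Sós–Turán: let r_1, ..., r_17 be the row sums and z = Σ r_i the total number of 1s. Each pair of columns can share at most one row with both entries 1 (else a 2×2 all-ones block appears), so Σ_i C(r_i, 2) ≤ C(69, 2) = 2346. By convexity Σ_i C(r_i, 2) ≥ 17·C(z/17, 2) = z(z − 17)/(2·17), giving z² − 17z − 17·69·68 ≤ 0 and hence z ≤ (1/2)[17 + √(289 + 4·79764)] = (1/2)[17 + √319345] ≈ (1/2)(17 + 565.1062) = 291.0531.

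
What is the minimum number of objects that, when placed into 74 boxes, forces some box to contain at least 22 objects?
n = (22 − 1)·74 + 1 = 1555

By the generalised pigeonhole principle, to guarantee some box contains ≥ r objects we need more than (r − 1) · k objects total. Threshold: n = (r − 1) · k + 1. With r = 22 and k = 74: n = 21 · 74 + 1 = 1554 + 1 = 1555. For n = 1554 = 21 · 74, we can put exactly 21 objects in every box, avoiding 22 in any single one — so 1555 is tight.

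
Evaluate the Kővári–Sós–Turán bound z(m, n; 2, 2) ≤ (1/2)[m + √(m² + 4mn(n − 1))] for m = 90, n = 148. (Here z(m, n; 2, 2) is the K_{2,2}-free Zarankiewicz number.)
z(90, 148; 2, 2) ≤ (1/2)[90 + √(90² + 4·90·148·147)] = (1/2)[90 + √7840260] = 1445.0232

Kővári–Sós–Turán: let r_1, ..., r_90 be the row sums and z = Σ r_i the total number of 1s. Each pair of columns can share at most one row with both entries 1 (else a 2×2 all-ones block appears), so Σ_i C(r_i, 2) ≤ C(148, 2) = 10878. By convexity Σ_i C(r_i, 2) ≥ 90·C(z/90, 2) = z(z − 90)/(2·90), giving z² − 90z − 90·148·147 ≤ 0 and hence z ≤ (1/2)[90 + √(8100 + 4·1958040)] = (1/2)[90 + √7840260] ≈ (1/2)(90 + 2800.0464) = 1445.0232.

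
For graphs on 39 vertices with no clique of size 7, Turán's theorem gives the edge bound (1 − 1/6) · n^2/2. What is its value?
Turán density bound = (5/6) · 39^2/2 = 2535/4 ≈ 633.75

Turán's theorem: ex(n, K_{r+1}) is achieved by the complete r-partite Turán graph T(n, r) with parts as balanced as possible, and is at most (1 − 1/r) · n^2/2. For r = 6, n = 39: the density bound is (5/6) · 1521/2 = 2535/4 ≈ 633.75. The integer-valued extremum is e(T(39, 6)) = 633, which is strictly less than the density bound 2535/4 since 6 ∤ 39 (the parts of T(39, 6) cannot all be equal).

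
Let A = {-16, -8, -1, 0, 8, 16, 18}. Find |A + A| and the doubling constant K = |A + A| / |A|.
K = |A + A| / |A| = 22/7

Enumerate A + A = {a + b : a, b ∈ A}. With |A| = 7, there are |A|^2 = 49 ordered sum pairs; collecting distinct values, A + A = {-32, -24, -17, -16, -9, -8, -2, -1, 0, 2, 7, 8, 10, 15, 16, 17, 18, 24, 26, 32, 34, 36}, so |A + A| = 22. Thus K = 22/7. For comparison, the minimum possible |A + A| over all 7-element sets is 2·7 − 1 = 13 (so min K = 13/7), attained only by arithmetic progressions.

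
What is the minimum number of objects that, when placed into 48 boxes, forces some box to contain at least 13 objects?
n = (13 − 1)·48 + 1 = 577

By the generalised pigeonhole principle, to guarantee some box contains ≥ r objects we need more than (r − 1) · k objects total. Threshold: n = (r − 1) · k + 1. With r = 13 and k = 48: n = 12 · 48 + 1 = 576 + 1 = 577. For n = 576 = 12 · 48, we can put exactly 12 objects in every box, avoiding 13 in any single one — so 577 is tight.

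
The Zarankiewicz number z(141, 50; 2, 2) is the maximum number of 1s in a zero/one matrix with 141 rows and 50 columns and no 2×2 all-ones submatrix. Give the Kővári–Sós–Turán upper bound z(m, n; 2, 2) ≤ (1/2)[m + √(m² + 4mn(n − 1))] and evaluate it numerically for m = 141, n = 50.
z(141, 50; 2, 2) ≤ (1/2)[141 + √(141² + 4·141·50·49)] = (1/2)[141 + √1401681] = 662.463

Kővári–Sós–Turán: let r_1, ..., r_141 be the row sums and z = Σ r_i the total number of 1s. Each pair of columns can share at most one row with both entries 1 (else a 2×2 all-ones block appears), so Σ_i C(r_i, 2) ≤ C(50, 2) = 1225. By convexity Σ_i C(r_i, 2) ≥ 141·C(z/141, 2) = z(z − 141)/(2·141), giving z² − 141z − 141·50·49 ≤ 0 and hence z ≤ (1/2)[141 + √(19881 + 4·345450)] = (1/2)[141 + √1401681] ≈ (1/2)(141 + 1183.9261) = 662.463.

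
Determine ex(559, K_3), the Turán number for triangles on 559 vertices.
ex(559, K_3) = ⌊559^2/4⌋ = 78120

Mantel (1907): a triangle-free graph on n vertices has at most ⌊n^2/4⌋ edges, with equality for the complete bipartite graph K_{⌊n/2⌋, ⌈n/2⌉}. For n = 559: ⌊559^2/4⌋ = ⌊312481/4⌋ = 78120. The extremal graph is K_{279, 280}, which has 279·280 = 78120 edges.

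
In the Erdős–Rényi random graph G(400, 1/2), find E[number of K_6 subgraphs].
E[# K_6] = C(400, 6) · (1/2)^C(6, 2) = 5478557838600 / 2^15 = 684819729825/4096 ≈ 167192316.851807

For each 6-subset S of vertices (there are C(400, 6) = 5478557838600 such S), let X_S = 1 if S induces a K_6 (all C(6, 2) = 15 edges present). Then P(X_S = 1) = (1/2)^15 = 1/32768. By linearity of expectation, E[# K_6] = C(400, 6) · (1/2)^15 = 5478557838600 / 32768 = 684819729825/4096 ≈ 167192316.851807.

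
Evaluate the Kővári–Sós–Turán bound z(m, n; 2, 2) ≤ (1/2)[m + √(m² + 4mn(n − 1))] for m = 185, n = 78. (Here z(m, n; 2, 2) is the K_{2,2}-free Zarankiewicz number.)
z(185, 78; 2, 2) ≤ (1/2)[185 + √(185² + 4·185·78·77)] = (1/2)[185 + √4478665] = 1150.6428

Kővári–Sós–Turán: let r_1, ..., r_185 be the row sums and z = Σ r_i the total number of 1s. Each pair of columns can share at most one row with both entries 1 (else a 2×2 all-ones block appears), so Σ_i C(r_i, 2) ≤ C(78, 2) = 3003. By convexity Σ_i C(r_i, 2) ≥ 185·C(z/185, 2) = z(z − 185)/(2·185), giving z² − 185z − 185·78·77 ≤ 0 and hence z ≤ (1/2)[185 + √(34225 + 4·1111110)] = (1/2)[185 + √4478665] ≈ (1/2)(185 + 2116.2857) = 1150.6428.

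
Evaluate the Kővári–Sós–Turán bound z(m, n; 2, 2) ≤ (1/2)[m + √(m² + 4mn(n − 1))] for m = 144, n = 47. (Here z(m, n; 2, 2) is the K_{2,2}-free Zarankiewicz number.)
z(144, 47; 2, 2) ≤ (1/2)[144 + √(144² + 4·144·47·46)] = (1/2)[144 + √1266048] = 634.594

Kővári–Sós–Turán: let r_1, ..., r_144 be the row sums and z = Σ r_i the total number of 1s. Each pair of columns can share at most one row with both entries 1 (else a 2×2 all-ones block appears), so Σ_i C(r_i, 2) ≤ C(47, 2) = 1081. By convexity Σ_i C(r_i, 2) ≥ 144·C(z/144, 2) = z(z − 144)/(2·144), giving z² − 144z − 144·47·46 ≤ 0 and hence z ≤ (1/2)[144 + √(20736 + 4·311328)] = (1/2)[144 + √1266048] ≈ (1/2)(144 + 1125.188) = 634.594.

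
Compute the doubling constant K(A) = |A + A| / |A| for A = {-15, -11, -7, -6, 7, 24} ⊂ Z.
K = |A + A| / |A| = 20/6 = 10/3

Enumerate A + A = {a + b : a, b ∈ A}. With |A| = 6, there are |A|^2 = 36 ordered sum pairs; collecting distinct values, A + A = {-30, -26, -22, -21, -18, -17, -14, -13, -12, -8, -4, 0, 1, 9, 13, 14, 17, 18, 31, 48}, so |A + A| = 20. Thus K = 20/6 = 10/3. For comparison, the minimum possible |A + A| over all 6-element sets is 2·6 − 1 = 11 (so min K = 11/6), attained only by arithmetic progressions.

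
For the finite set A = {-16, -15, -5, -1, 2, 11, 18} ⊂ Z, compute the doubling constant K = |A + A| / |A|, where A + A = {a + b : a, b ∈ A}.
K = |A + A| / |A| = 27/7

Enumerate A + A = {a + b : a, b ∈ A}. With |A| = 7, there are |A|^2 = 49 ordered sum pairs; collecting distinct values, A + A = {-32, -31, -30, -21, -20, -17, -16, -14, -13, -10, -6, -5, -4, -3, -2, 1, 2, 3, 4, 6, 10, 13, 17, 20, 22, 29, 36}, so |A + A| = 27. Thus K = 27/7. For comparison, the minimum possible |A + A| over all 7-element sets is 2·7 − 1 = 13 (so min K = 13/7), attained only by arithmetic progressions.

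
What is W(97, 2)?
W(97, 2) = 97 + 1 = 98

A 2-term AP is any pair of integers, so a monochromatic 2-AP exists iff some colour is used at least twice. With 97 colours, the colouring i ↦ i on {1, ..., 97} uses each colour once, avoiding any monochromatic pair, so W(97, 2) > 97. For {1, ..., 98}, pigeonhole forces two integers of the same colour, which form a monochromatic 2-AP. Hence W(97, 2) = 98.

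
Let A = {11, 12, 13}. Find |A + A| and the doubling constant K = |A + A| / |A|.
K = |A + A| / |A| = 5/3

Enumerate A + A = {a + b : a, b ∈ A}. With |A| = 3, there are |A|^2 = 9 ordered sum pairs; collecting distinct values, A + A = {22, 23, 24, 25, 26}, so |A + A| = 5. Thus K = 5/3. Here |A + A| = 2|A| − 1 = 5, the minimum possible — so K = 5/3 is minimal, which holds iff A is an arithmetic progression.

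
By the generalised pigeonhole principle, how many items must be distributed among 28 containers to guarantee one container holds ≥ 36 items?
n = (36 − 1)·28 + 1 = 981

By the generalised pigeonhole principle, to guarantee some box contains ≥ r objects we need more than (r − 1) · k objects total. Threshold: n = (r − 1) · k + 1. With r = 36 and k = 28: n = 35 · 28 + 1 = 980 + 1 = 981. For n = 980 = 35 · 28, we can put exactly 35 objects in every box, avoiding 36 in any single one — so 981 is tight.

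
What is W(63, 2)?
W(63, 2) = 63 + 1 = 64

A 2-term AP is any pair of integers, so a monochromatic 2-AP exists iff some colour is used at least twice. With 63 colours, the colouring i ↦ i on {1, ..., 63} uses each colour once, avoiding any monochromatic pair, so W(63, 2) > 63. For {1, ..., 64}, pigeonhole forces two integers of the same colour, which form a monochromatic 2-AP. Hence W(63, 2) = 64.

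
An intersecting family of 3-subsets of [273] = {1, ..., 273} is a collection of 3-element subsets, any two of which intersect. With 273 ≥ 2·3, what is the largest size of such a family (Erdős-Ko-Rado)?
max |F| = C(272, 2) = 36856

The Erdős-Ko-Rado theorem states: for n ≥ 2k, an intersecting family of k-subsets of an n-element set has size at most C(n − 1, k − 1), with equality for 'star' families {A ⊆ [n] : |A| = k, i ∈ A} (fix an element i). For n = 273, k = 3: C(272, 2) = 36856.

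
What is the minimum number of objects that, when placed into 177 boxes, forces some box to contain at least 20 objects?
n = (20 − 1)·177 + 1 = 3364

By the generalised pigeonhole principle, to guarantee some box contains ≥ r objects we need more than (r − 1) · k objects total. Threshold: n = (r − 1) · k + 1. With r = 20 and k = 177: n = 19 · 177 + 1 = 3363 + 1 = 3364. For n = 3363 = 19 · 177, we can put exactly 19 objects in every box, avoiding 20 in any single one — so 3364 is tight.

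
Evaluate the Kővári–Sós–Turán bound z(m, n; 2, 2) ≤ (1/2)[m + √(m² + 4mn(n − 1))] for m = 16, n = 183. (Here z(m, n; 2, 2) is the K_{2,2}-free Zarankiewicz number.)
z(16, 183; 2, 2) ≤ (1/2)[16 + √(16² + 4·16·183·182)] = (1/2)[16 + √2131840] = 738.0411

Kővári–Sós–Turán: let r_1, ..., r_16 be the row sums and z = Σ r_i the total number of 1s. Each pair of columns can share at most one row with both entries 1 (else a 2×2 all-ones block appears), so Σ_i C(r_i, 2) ≤ C(183, 2) = 16653. By convexity Σ_i C(r_i, 2) ≥ 16·C(z/16, 2) = z(z − 16)/(2·16), giving z² − 16z − 16·183·182 ≤ 0 and hence z ≤ (1/2)[16 + √(256 + 4·532896)] = (1/2)[16 + √2131840] ≈ (1/2)(16 + 1460.0822) = 738.0411.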